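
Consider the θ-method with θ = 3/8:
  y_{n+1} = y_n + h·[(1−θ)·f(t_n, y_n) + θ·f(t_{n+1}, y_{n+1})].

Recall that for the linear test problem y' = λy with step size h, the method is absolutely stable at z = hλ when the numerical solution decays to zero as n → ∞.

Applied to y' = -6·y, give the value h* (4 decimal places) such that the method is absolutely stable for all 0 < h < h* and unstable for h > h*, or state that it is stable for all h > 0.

On y'=λy, z=hλ:
  y_{n+1} = y_n + z·[5/8·y_n + 3/8·y_{n+1}] ⇒ (1 − 3/8z)y_{n+1} = (1 + 5/8z)y_n
  so R(z) = (1 + 5/8z)/(1 − 3/8z).

Solve |R(x)|<1 on ℝ⁻.
x=-1.01: |R|=0.2675
R=−1: 1+5/8x = −1+3/8x ⇒ -1/4x=2 ⇒ x=2/(-1/4)=-8.0000
Confirm numerically:
  x=-7.420: |R|=0.96167 <1
  x=-6.552: |R|=0.89528 <1
  x=-3.813: |R|=0.56922 <1
  x=-3.662: |R|=0.54303 <1
  x=-8.520: |R|=1.03099 >1
  x=-8.467: |R|=1.02796 >1
  x=-8.182: |R|=1.01118 >1
Interval (-8.0000, 0).

(-8.0000,0); λ=-6 ⇒ h* = (8)/6 = 1.3333.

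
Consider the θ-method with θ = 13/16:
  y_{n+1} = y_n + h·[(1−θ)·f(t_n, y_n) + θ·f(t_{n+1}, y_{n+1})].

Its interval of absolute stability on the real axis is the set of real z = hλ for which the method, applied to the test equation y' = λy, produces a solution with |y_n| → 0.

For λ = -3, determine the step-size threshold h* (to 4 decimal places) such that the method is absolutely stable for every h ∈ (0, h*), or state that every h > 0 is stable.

interval (−∞, 0). Any h>0 works for λ=-3.

Set f=λy, z=hλ:
  y_{n+1} = y_n + z·[3/16·y_n + 13/16·y_{n+1}] ⇒ (1 − 13/16z)y_{n+1} = (1 + 3/16z)y_n
  R(z) = (1 + 3/16z)/(1 − 13/16z).

Find x<0 with |R(x)|<1.
x=-1.74: |R|=0.2791
x=-2: |R|=0.2381
x=-10: |R|=0.0959
x=-100: |R|=0.2158
θ=13/16≥1/2 ⇒ |1+3/16x|<|1−13/16x| ∀x<0 ⇒ interval (−∞,0).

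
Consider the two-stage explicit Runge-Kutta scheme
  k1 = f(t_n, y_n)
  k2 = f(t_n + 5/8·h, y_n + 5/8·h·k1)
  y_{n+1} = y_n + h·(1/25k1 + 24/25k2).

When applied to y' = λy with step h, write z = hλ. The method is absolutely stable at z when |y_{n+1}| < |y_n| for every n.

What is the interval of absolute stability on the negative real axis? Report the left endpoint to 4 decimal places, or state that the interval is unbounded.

With y'=λy (z=hλ):
  k1=λy_n ⇒ h·k1=z·y_n;  k2=λ(1+5/8z)y_n ⇒ h·k2=z(1+5/8z)y_n
  y_{n+1}/y_n = 1 + 1/25z + 24/25z(1+5/8z) = 1 + z + 3/5z²
  Hence R(z) = 1 + z + 3/5z².

Find x<0 with |R(x)|<1.
x=-0.36: |R|=0.7178
R=1: x+3/5x²=0 ⇒ x=−5/3=-1.6667; min R=1−1/(4·3/5)=0.5833>−1
Confirm numerically:
  x=-1.538: |R|=0.88127 <1
  x=-1.242: |R|=0.68354 <1
  x=-0.721: |R|=0.59090 <1
  x=-2.243: |R|=1.77563 >1
  x=-1.996: |R|=1.39441 >1
  x=-1.726: |R|=1.06145 >1
So |R|<1 on (-1.6667, 0).

z∈(-1.6667,0).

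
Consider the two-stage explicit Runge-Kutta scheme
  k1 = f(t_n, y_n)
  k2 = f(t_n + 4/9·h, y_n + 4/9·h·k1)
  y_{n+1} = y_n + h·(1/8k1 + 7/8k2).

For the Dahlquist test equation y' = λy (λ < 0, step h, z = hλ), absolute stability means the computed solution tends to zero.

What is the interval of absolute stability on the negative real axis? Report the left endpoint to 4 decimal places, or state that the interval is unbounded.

With y'=λy (z=hλ):
  k1=λy_n ⇒ h·k1=z·y_n;  k2=λ(1+4/9z)y_n ⇒ h·k2=z(1+4/9z)y_n
  y_{n+1}/y_n = 1 + 1/8z + 7/8z(1+4/9z) = 1 + z + 7/18z²
  ⇒ R(z) = 1 + z + 7/18z².

Need |R(x)|<1, x<0.
x=-1.44: |R|=0.3664
R=1: x+7/18x²=0 ⇒ x=−18/7=-2.5714; min R=1−1/(4·7/18)=0.3571>−1
Confirm numerically:
  x=-1.820: |R|=0.46816 <1
  x=-1.785: |R|=0.45409 <1
  x=-1.054: |R|=0.37802 <1
  x=-3.096: |R|=1.63158 >1
  x=-2.939: |R|=1.42011 >1
Interval (-2.5714, 0).

(-2.5714, 0).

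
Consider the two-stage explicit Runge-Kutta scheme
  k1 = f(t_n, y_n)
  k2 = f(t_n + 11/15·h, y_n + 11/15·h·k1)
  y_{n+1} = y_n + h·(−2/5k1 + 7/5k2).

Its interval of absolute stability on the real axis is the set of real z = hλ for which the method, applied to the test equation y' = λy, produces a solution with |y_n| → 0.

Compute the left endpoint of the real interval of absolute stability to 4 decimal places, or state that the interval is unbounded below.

z* = -0.9740.

On y'=λy, z=hλ:
  k1=λy_n ⇒ h·k1=z·y_n;  k2=λ(1+11/15z)y_n ⇒ h·k2=z(1+11/15z)y_n
  y_{n+1}/y_n = 1 − 2/5z + 7/5z(1+11/15z) = 1 + z + 77/75z²
  Hence R(z) = 1 + z + 77/75z².

Boundary: |R(x)|=1, x<0.
x=-1.22: |R|=1.3081
R=1: x+77/75x²=0 ⇒ x=−75/77=-0.9740; min R=1−1/(4·77/75)=0.7565>−1
Confirm numerically:
  x=-0.952: |R|=0.97847 <1
  x=-0.941: |R|=0.96809 <1
  x=-0.489: |R|=0.75650 <1
  x=-1.491: |R|=1.79136 >1
  x=-1.165: |R|=1.22842 >1
  x=-1.061: |R|=1.09474 >1
Interval (-0.9740, 0).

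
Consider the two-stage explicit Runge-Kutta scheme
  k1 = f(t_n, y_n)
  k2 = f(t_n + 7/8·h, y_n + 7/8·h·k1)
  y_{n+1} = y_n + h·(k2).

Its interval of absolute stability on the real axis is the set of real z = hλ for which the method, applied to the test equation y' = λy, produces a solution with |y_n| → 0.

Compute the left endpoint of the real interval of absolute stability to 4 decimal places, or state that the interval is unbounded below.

z* = -1.1429.

On y'=λy, z=hλ:
  k1=λy_n ⇒ h·k1=z·y_n;  k2=λ(1+7/8z)y_n ⇒ h·k2=z(1+7/8z)y_n
  y_{n+1}/y_n = 1 + z(1+7/8z) = 1 + z + 7/8z²
  R(z) = 1 + z + 7/8z².

Solve |R(x)|<1 on ℝ⁻.
x=-0.58: |R|=0.7144
R=1: x+7/8x²=0 ⇒ x=−8/7=-1.1429; min R=1−1/(4·7/8)=0.7143>−1
Confirm numerically:
  x=-1.107: |R|=0.96527 <1
  x=-0.541: |R|=0.71510 <1
  x=-0.479: |R|=0.72176 <1
  x=-1.408: |R|=1.32666 >1
  x=-1.168: |R|=1.02570 >1
Interval (-1.1429, 0).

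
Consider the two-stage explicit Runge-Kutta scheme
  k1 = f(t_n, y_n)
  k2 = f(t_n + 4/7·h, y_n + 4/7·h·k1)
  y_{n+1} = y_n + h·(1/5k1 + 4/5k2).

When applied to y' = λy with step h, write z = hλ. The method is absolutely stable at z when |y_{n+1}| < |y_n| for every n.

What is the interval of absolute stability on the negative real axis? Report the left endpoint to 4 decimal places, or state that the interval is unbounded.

On y'=λy, z=hλ:
  k1=λy_n ⇒ h·k1=z·y_n;  k2=λ(1+4/7z)y_n ⇒ h·k2=z(1+4/7z)y_n
  y_{n+1}/y_n = 1 + 1/5z + 4/5z(1+4/7z) = 1 + z + 16/35z²
  Hence R(z) = 1 + z + 16/35z².

Find x<0 with |R(x)|<1.
x=-0.82: |R|=0.4874
R=1: x+16/35x²=0 ⇒ x=−35/16=-2.1875; min R=1−1/(4·16/35)=0.4531>−1
Confirm numerically:
  x=-1.157: |R|=0.45495 <1
  x=-1.039: |R|=0.45450 <1
  x=-0.897: |R|=0.47082 <1
  x=-2.756: |R|=1.71625 >1
  x=-2.485: |R|=1.33796 >1
Stable set (-2.1875, 0).

z∈(-2.1875,0).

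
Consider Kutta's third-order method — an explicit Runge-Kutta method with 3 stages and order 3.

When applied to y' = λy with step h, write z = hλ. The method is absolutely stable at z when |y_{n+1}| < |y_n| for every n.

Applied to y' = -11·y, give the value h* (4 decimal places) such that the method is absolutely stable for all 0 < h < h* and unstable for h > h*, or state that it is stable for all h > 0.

Set f=λy, z=hλ:
  order 3, 3-stage ⇒ R(z)=1+z+z^2/2+z^3/6
  (e.g. R(-1.7)=-0.07383, |R|=0.07383)

Need |R(x)|<1, x<0.
x=-1.7: |R|=0.0738
|R(-2.57)|=1.0966 |R(-2.46)|=0.9154 |R(-1.6)|=0.0027
Bisect:
  x_lo=-3.0894 |R|=2.2316  x_hi=-0.1545 |R|=0.8568
  mid=-1.62197 |R|=0.01775 →hi
  mid=-2.35568 |R|=0.75977 →hi
  mid=-2.72253 |R|=1.37976 →lo
  mid=-2.53911 |R|=1.04387 →lo
  mid=-2.44739 |R|=0.89573 →hi
  mid=-2.49325 |R|=0.96823 →hi
  mid=-2.51618 |R|=1.00565 →lo
  mid=-2.50471 |R|=0.98684 →hi
  ...
  [-2.51277,-2.51260] ⇒ x*=-2.5127
Stable set (-2.5127, 0).

(-2.5127,0); λ=-11 ⇒ h* = 0.2284.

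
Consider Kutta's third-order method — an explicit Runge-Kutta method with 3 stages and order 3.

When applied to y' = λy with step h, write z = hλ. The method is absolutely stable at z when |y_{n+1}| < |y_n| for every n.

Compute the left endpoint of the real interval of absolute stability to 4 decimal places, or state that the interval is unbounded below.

z* = -2.5127.

Set f=λy, z=hλ:
  order 3, 3-stage ⇒ R(z)=1+z+z^2/2+z^3/6
  (e.g. R(-0.38)=0.68305, |R|=0.68305)

Find x<0 with |R(x)|<1.
x=-0.38: |R|=0.6831
|R(-1.54)|=0.0371 |R(-0.99)|=0.3383 |R(-0.8)|=0.4347
Bisect:
  x_lo=-3.3642 |R|=3.0511  x_hi=-0.0754 |R|=0.9274
  mid=-1.71978 |R|=0.08871 →hi
  mid=-2.54198 |R|=1.04872 →lo
  mid=-2.13088 |R|=0.47315 →hi
  mid=-2.33643 |R|=0.73270 →hi
  mid=-2.43920 |R|=0.88311 →hi
  mid=-2.49059 |R|=0.96394 →hi
  mid=-2.51628 |R|=1.00583 →lo
  mid=-2.50344 |R|=0.98476 →hi
  mid=-2.50986 |R|=0.99526 →hi
  mid=-2.51307 |R|=1.00054 →lo
  ...
  [-2.51287,-2.51267] ⇒ x*=-2.5127
Stable set (-2.5127, 0).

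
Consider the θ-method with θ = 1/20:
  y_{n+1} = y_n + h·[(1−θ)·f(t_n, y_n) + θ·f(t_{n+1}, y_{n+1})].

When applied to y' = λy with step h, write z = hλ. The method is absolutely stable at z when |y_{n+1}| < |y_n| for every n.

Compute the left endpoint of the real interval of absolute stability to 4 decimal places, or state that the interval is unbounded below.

Set f=λy, z=hλ:
  y_{n+1} = y_n + z·[19/20·y_n + 1/20·y_{n+1}] ⇒ (1 − 1/20z)y_{n+1} = (1 + 19/20z)y_n
  ⇒ R(z) = (1 + 19/20z)/(1 − 1/20z).

Solve |R(x)|<1 on ℝ⁻.
x=-0.71: |R|=0.3143
R=−1: 1+19/20x = −1+1/20x ⇒ -9/10x=2 ⇒ x=2/(-9/10)=-2.2222
Confirm numerically:
  x=-2.202: |R|=0.98361 <1
  x=-1.923: |R|=0.75432 <1
  x=-1.699: |R|=0.56597 <1
  x=-2.702: |R|=1.38041 >1
  x=-2.318: |R|=1.07725 >1
  x=-2.297: |R|=1.06037 >1
Interval (-2.2222, 0).

z* = -2.2222.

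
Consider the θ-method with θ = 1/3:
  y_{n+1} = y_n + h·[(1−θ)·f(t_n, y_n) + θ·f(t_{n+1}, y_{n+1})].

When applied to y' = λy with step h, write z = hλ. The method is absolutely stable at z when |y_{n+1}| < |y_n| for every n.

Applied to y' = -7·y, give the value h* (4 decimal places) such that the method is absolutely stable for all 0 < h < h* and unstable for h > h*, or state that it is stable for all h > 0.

(-6.0000,0); λ=-7 ⇒ h* = (6)/7 = 0.8571.

Set f=λy, z=hλ:
  y_{n+1} = y_n + z·[2/3·y_n + 1/3·y_{n+1}] ⇒ (1 − 1/3z)y_{n+1} = (1 + 2/3z)y_n
  ⇒ R(z) = (1 + 2/3z)/(1 − 1/3z).

Need |R(x)|<1, x<0.
x=-0.39: |R|=0.6549
R=−1: 1+2/3x = −1+1/3x ⇒ -1/3x=2 ⇒ x=2/(-1/3)=-6.0000
Confirm numerically:
  x=-5.083: |R|=0.88655 <1
  x=-3.114: |R|=0.52797 <1
  x=-2.607: |R|=0.39486 <1
  x=-6.489: |R|=1.05153 >1
  x=-6.425: |R|=1.04509 >1
So |R|<1 on (-6.0000, 0).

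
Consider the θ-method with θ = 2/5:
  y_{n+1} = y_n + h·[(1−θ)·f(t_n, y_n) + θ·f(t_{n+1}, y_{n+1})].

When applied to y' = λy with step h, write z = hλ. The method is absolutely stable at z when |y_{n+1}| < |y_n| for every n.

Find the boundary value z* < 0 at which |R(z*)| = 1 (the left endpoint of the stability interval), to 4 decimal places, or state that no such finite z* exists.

Set f=λy, z=hλ:
  y_{n+1} = y_n + z·[3/5·y_n + 2/5·y_{n+1}] ⇒ (1 − 2/5z)y_{n+1} = (1 + 3/5z)y_n
  so R(z) = (1 + 3/5z)/(1 − 2/5z).

Need |R(x)|<1, x<0.
x=-1.74: |R|=0.0259
R=−1: 1+3/5x = −1+2/5x ⇒ -1/5x=2 ⇒ x=2/(-1/5)=-10.0000
Confirm numerically:
  x=-8.912: |R|=0.95233 <1
  x=-7.514: |R|=0.87587 <1
  x=-7.224: |R|=0.85726 <1
  x=-10.569: |R|=1.02177 >1
  x=-10.562: |R|=1.02151 >1
  x=-10.398: |R|=1.01543 >1
Stable set (-10.0000, 0).

left endpoint -10.0000.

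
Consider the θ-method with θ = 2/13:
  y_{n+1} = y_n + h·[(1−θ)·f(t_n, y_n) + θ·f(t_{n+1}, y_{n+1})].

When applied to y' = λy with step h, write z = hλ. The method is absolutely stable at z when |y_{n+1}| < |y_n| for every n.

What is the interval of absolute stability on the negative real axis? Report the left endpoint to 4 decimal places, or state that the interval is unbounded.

Set f=λy, z=hλ:
  y_{n+1} = y_n + z·[11/13·y_n + 2/13·y_{n+1}] ⇒ (1 − 2/13z)y_{n+1} = (1 + 11/13z)y_n
  R(z) = (1 + 11/13z)/(1 − 2/13z).

Solve |R(x)|<1 on ℝ⁻.
x=-1.59: |R|=0.2775
R=−1: 1+11/13x = −1+2/13x ⇒ -9/13x=2 ⇒ x=2/(-9/13)=-2.8889
Confirm numerically:
  x=-2.770: |R|=0.94229 <1
  x=-2.575: |R|=0.84435 <1
  x=-1.657: |R|=0.32040 <1
  x=-1.525: |R|=0.23520 <1
  x=-3.138: |R|=1.11631 >1
  x=-3.043: |R|=1.07267 >1
Stable set (-2.8889, 0).

z∈(-2.8889,0).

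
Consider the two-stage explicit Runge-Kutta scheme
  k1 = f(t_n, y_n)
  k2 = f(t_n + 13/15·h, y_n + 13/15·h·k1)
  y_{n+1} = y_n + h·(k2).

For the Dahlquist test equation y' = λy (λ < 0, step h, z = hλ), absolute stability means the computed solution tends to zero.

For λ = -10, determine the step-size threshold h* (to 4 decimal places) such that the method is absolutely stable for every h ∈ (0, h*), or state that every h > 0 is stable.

Set f=λy, z=hλ:
  k1=λy_n ⇒ h·k1=z·y_n;  k2=λ(1+13/15z)y_n ⇒ h·k2=z(1+13/15z)y_n
  y_{n+1}/y_n = 1 + z(1+13/15z) = 1 + z + 13/15z²
  ⇒ R(z) = 1 + z + 13/15z².

Find x<0 with |R(x)|<1.
x=-1.66: |R|=1.7282
R=1: x+13/15x²=0 ⇒ x=−15/13=-1.1538; min R=1−1/(4·13/15)=0.7115>−1
Confirm numerically:
  x=-1.058: |R|=0.91212 <1
  x=-0.863: |R|=0.78247 <1
  x=-0.534: |R|=0.71314 <1
  x=-0.497: |R|=0.71707 <1
  x=-1.734: |R|=1.87186 >1
  x=-1.254: |R|=1.10885 >1
Interval (-1.1538, 0).

(-1.1538,0); λ=-10 ⇒ h* = (15/13)/10 = 0.1154.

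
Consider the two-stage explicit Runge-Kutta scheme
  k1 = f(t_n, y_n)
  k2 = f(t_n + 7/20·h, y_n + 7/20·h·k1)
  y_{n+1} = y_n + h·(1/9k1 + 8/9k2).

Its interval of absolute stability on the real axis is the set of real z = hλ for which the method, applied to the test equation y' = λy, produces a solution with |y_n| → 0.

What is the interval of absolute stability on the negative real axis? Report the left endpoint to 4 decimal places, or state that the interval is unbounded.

(-3.2143, 0).

Set f=λy, z=hλ:
  k1=λy_n ⇒ h·k1=z·y_n;  k2=λ(1+7/20z)y_n ⇒ h·k2=z(1+7/20z)y_n
  y_{n+1}/y_n = 1 + 1/9z + 8/9z(1+7/20z) = 1 + z + 14/45z²
  R(z) = 1 + z + 14/45z².

Need |R(x)|<1, x<0.
x=-0.31: |R|=0.7199
R=1: x+14/45x²=0 ⇒ x=−45/14=-3.2143; min R=1−1/(4·14/45)=0.1964>−1
Confirm numerically:
  x=-2.429: |R|=0.40657 <1
  x=-2.408: |R|=0.39597 <1
  x=-1.382: |R|=0.21220 <1
  x=-3.419: |R|=1.21775 >1
  x=-3.271: |R|=1.05771 >1
Stable set (-3.2143, 0).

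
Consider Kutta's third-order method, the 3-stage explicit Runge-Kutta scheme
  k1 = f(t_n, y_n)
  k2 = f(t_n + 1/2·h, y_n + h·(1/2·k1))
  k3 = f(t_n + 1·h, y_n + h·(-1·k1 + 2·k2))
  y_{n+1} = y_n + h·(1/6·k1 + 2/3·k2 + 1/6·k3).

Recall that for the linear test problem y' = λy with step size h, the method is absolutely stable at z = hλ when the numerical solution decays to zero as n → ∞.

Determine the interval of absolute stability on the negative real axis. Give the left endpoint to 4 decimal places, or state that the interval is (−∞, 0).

z∈(-2.5127,0).

On y'=λy, z=hλ:
  order 3, 3-stage ⇒ R(z)=1+z+z^2/2+z^3/6
  (e.g. R(-0.54)=0.57956, |R|=0.57956)

Solve |R(x)|<1 on ℝ⁻.
x=-0.54: |R|=0.5796
|R(-2.64)|=1.2218 |R(-1.32)|=0.1679 |R(-1.29)|=0.1843
Bisect:
  x_lo=-3.2279 |R|=2.6235  x_hi=-0.1552 |R|=0.8562
  mid=-1.69153 |R|=0.06755 →hi
  mid=-2.45970 |R|=0.91488 →hi
  mid=-2.84378 |R|=1.63321 →lo
  mid=-2.65174 |R|=1.24359 →lo
  mid=-2.55572 |R|=1.07206 →lo
  mid=-2.50771 |R|=0.99173 →hi
  mid=-2.53171 |R|=1.03146 →lo
  mid=-2.51971 |R|=1.01148 →lo
  ...
  [-2.51277,-2.51258] ⇒ x*=-2.5127
Interval (-2.5127, 0).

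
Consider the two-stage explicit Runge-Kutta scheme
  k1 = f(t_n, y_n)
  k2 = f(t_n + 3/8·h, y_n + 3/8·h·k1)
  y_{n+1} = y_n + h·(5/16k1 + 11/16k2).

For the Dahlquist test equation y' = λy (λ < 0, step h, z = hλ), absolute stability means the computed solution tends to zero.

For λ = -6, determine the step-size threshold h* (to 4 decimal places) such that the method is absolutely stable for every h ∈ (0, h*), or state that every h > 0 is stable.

(-3.8788,0); λ=-6 ⇒ h* = (128/33)/6 = 0.6465.

With y'=λy (z=hλ):
  k1=λy_n ⇒ h·k1=z·y_n;  k2=λ(1+3/8z)y_n ⇒ h·k2=z(1+3/8z)y_n
  y_{n+1}/y_n = 1 + 5/16z + 11/16z(1+3/8z) = 1 + z + 33/128z²
  so R(z) = 1 + z + 33/128z².

Need |R(x)|<1, x<0.
x=-0.82: |R|=0.3534
R=1: x+33/128x²=0 ⇒ x=−128/33=-3.8788; min R=1−1/(4·33/128)=0.0303>−1
Confirm numerically:
  x=-3.120: |R|=0.38965 <1
  x=-2.776: |R|=0.21075 <1
  x=-2.462: |R|=0.10072 <1
  x=-1.830: |R|=0.03339 <1
  x=-4.354: |R|=1.53343 >1
  x=-4.049: |R|=1.17768 >1
  x=-4.018: |R|=1.14421 >1
Stable set (-3.8788, 0).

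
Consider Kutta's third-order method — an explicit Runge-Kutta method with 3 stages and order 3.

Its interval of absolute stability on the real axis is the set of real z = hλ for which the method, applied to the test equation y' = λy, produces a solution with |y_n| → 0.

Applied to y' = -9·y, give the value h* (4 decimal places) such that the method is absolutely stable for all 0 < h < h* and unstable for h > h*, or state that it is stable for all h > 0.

Test eqn y'=λy, z=hλ:
  order 3, 3-stage ⇒ R(z)=1+z+z^2/2+z^3/6
  (e.g. R(-1.47)=0.08103, |R|=0.08103)

Need |R(x)|<1, x<0.
x=-1.47: |R|=0.0810
|R(-2.06)|=0.3952 |R(-2.04)|=0.3741 |R(-1.74)|=0.1042
Bisect:
  x_lo=-2.9247 |R|=1.8174  x_hi=-0.3298 |R|=0.7186
  mid=-1.62728 |R|=0.02144 →hi
  mid=-2.27600 |R|=0.65093 →hi
  mid=-2.60036 |R|=1.14998 →lo
  mid=-2.43818 |R|=0.88154 →hi
  mid=-2.51927 |R|=1.01076 →lo
  mid=-2.47873 |R|=0.94493 →hi
  mid=-2.49900 |R|=0.97754 →hi
  mid=-2.50913 |R|=0.99407 →hi
  mid=-2.51420 |R|=1.00240 →lo
  ...
  [-2.51278,-2.51262] ⇒ x*=-2.5127
So |R|<1 on (-2.5127, 0).

(-2.5127,0); λ=-9 ⇒ h* = 0.2792.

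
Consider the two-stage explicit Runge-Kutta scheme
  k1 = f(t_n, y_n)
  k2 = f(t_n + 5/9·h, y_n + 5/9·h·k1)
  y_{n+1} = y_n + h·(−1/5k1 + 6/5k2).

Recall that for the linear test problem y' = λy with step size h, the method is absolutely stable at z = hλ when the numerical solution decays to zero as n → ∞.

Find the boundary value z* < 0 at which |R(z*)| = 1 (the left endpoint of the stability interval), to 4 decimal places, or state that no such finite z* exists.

z* = -1.5000.

Test eqn y'=λy, z=hλ:
  k1=λy_n ⇒ h·k1=z·y_n;  k2=λ(1+5/9z)y_n ⇒ h·k2=z(1+5/9z)y_n
  y_{n+1}/y_n = 1 − 1/5z + 6/5z(1+5/9z) = 1 + z + 2/3z²
  Hence R(z) = 1 + z + 2/3z².

Find x<0 with |R(x)|<1.
x=-1.36: |R|=0.8731
R=1: x+2/3x²=0 ⇒ x=−3/2=-1.5000; min R=1−1/(4·2/3)=0.6250>−1
Confirm numerically:
  x=-1.321: |R|=0.84236 <1
  x=-1.142: |R|=0.72744 <1
  x=-0.984: |R|=0.66150 <1
  x=-0.841: |R|=0.63052 <1
  x=-1.836: |R|=1.41126 >1
  x=-1.823: |R|=1.39255 >1
So |R|<1 on (-1.5000, 0).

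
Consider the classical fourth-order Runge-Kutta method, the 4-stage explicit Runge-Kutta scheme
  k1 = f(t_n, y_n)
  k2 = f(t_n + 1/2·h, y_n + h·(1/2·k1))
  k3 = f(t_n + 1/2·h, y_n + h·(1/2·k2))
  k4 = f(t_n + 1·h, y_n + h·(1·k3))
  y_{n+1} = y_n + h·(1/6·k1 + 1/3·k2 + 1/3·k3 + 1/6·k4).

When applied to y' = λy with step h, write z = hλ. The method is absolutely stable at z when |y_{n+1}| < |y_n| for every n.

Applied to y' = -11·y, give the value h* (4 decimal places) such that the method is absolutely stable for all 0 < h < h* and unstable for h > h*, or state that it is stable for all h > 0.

(-2.7853,0); λ=-11 ⇒ h* = 0.2532.

With y'=λy (z=hλ):
  order 4, 4-stage ⇒ R(z)=1+z+z^2/2+z^3/6+z^4/24
  (e.g. R(-1.46)=0.27643, |R|=0.27643)

Solve |R(x)|<1 on ℝ⁻.
x=-1.46: |R|=0.2764
|R(-3.12)|=1.6336 |R(-1.61)|=0.2705 |R(-1.18)|=0.3231
Bisect:
  x_lo=-3.5924 |R|=3.0730  x_hi=-0.0915 |R|=0.9125
  mid=-1.84197 |R|=0.29251 →hi
  mid=-2.71720 |R|=0.90210 →hi
  mid=-3.15481 |R|=1.71585 →lo
  mid=-2.93601 |R|=1.25205 →lo
  mid=-2.82660 |R|=1.06409 →lo
  mid=-2.77190 |R|=0.98000 →hi
  mid=-2.79925 |R|=1.02125 →lo
  mid=-2.78558 |R|=1.00043 →lo
  mid=-2.77874 |R|=0.99017 →hi
  mid=-2.78216 |R|=0.99529 →hi
  ...
  [-2.78536,-2.78515] ⇒ x*=-2.7853
Stable set (-2.7853, 0).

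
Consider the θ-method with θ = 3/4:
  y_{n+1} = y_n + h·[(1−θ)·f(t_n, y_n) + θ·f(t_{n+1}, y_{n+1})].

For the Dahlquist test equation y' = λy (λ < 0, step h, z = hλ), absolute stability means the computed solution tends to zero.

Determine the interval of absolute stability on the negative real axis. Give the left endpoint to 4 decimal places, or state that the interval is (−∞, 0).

interval (−∞, 0).

Test eqn y'=λy, z=hλ:
  y_{n+1} = y_n + z·[1/4·y_n + 3/4·y_{n+1}] ⇒ (1 − 3/4z)y_{n+1} = (1 + 1/4z)y_n
  so R(z) = (1 + 1/4z)/(1 − 3/4z).

Need |R(x)|<1, x<0.
x=-1.71: |R|=0.2508
x=-2: |R|=0.2000
x=-10: |R|=0.1765
x=-100: |R|=0.3158
θ=3/4≥1/2 ⇒ |1+1/4x|<|1−3/4x| ∀x<0 ⇒ unbounded interval.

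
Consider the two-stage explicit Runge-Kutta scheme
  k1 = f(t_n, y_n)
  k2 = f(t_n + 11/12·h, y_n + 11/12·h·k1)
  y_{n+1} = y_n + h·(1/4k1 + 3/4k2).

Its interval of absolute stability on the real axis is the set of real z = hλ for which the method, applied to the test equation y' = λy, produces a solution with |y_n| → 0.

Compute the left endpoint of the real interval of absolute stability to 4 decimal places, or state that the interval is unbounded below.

Set f=λy, z=hλ:
  k1=λy_n ⇒ h·k1=z·y_n;  k2=λ(1+11/12z)y_n ⇒ h·k2=z(1+11/12z)y_n
  y_{n+1}/y_n = 1 + 1/4z + 3/4z(1+11/12z) = 1 + z + 11/16z²
  so R(z) = 1 + z + 11/16z².

Need |R(x)|<1, x<0.
x=-0.42: |R|=0.7013
R=1: x+11/16x²=0 ⇒ x=−16/11=-1.4545; min R=1−1/(4·11/16)=0.6364>−1
Confirm numerically:
  x=-1.270: |R|=0.83887 <1
  x=-1.189: |R|=0.78293 <1
  x=-1.018: |R|=0.69447 <1
  x=-0.676: |R|=0.63817 <1
  x=-2.007: |R|=1.76228 >1
  x=-1.868: |R|=1.53098 >1
  x=-1.730: |R|=1.32762 >1
So |R|<1 on (-1.4545, 0).

left endpoint -1.4545.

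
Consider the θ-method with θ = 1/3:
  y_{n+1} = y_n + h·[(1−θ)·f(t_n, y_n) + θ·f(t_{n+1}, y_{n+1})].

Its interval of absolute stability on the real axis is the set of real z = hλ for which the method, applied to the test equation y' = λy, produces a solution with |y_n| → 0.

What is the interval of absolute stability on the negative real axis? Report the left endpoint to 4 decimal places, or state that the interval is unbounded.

With y'=λy (z=hλ):
  y_{n+1} = y_n + z·[2/3·y_n + 1/3·y_{n+1}] ⇒ (1 − 1/3z)y_{n+1} = (1 + 2/3z)y_n
  R(z) = (1 + 2/3z)/(1 − 1/3z).

Find x<0 with |R(x)|<1.
x=-0.91: |R|=0.3018
R=−1: 1+2/3x = −1+1/3x ⇒ -1/3x=2 ⇒ x=2/(-1/3)=-6.0000
Confirm numerically:
  x=-5.780: |R|=0.97494 <1
  x=-4.847: |R|=0.85306 <1
  x=-2.712: |R|=0.42437 <1
  x=-6.207: |R|=1.02248 >1
  x=-6.137: |R|=1.01499 >1
Interval (-6.0000, 0).

(-6.0000, 0).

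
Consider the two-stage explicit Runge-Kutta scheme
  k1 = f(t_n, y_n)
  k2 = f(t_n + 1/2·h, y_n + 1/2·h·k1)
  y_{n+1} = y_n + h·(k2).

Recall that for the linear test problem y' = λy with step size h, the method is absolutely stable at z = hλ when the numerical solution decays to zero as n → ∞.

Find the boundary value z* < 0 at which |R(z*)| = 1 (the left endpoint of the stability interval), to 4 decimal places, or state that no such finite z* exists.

With y'=λy (z=hλ):
  k1=λy_n ⇒ h·k1=z·y_n;  k2=λ(1+1/2z)y_n ⇒ h·k2=z(1+1/2z)y_n
  y_{n+1}/y_n = 1 + z(1+1/2z) = 1 + z + 1/2z²
  Hence R(z) = 1 + z + 1/2z².

Boundary: |R(x)|=1, x<0.
x=-0.52: |R|=0.6152
R=1: x+1/2x²=0 ⇒ x=−2=-2.0000; min R=1−1/(4·1/2)=0.5000>−1
Confirm numerically:
  x=-1.971: |R|=0.97142 <1
  x=-1.689: |R|=0.73736 <1
  x=-1.321: |R|=0.55152 <1
  x=-2.485: |R|=1.60261 >1
  x=-2.379: |R|=1.45082 >1
  x=-2.153: |R|=1.16470 >1
Interval (-2.0000, 0).

left endpoint -2.0000.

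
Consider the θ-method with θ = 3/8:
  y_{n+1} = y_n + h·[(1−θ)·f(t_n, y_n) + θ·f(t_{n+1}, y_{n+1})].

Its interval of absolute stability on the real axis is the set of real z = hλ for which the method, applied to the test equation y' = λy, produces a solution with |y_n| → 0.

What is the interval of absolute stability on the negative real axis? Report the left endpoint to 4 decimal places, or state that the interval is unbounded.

With y'=λy (z=hλ):
  y_{n+1} = y_n + z·[5/8·y_n + 3/8·y_{n+1}] ⇒ (1 − 3/8z)y_{n+1} = (1 + 5/8z)y_n
  ⇒ R(z) = (1 + 5/8z)/(1 − 3/8z).

Solve |R(x)|<1 on ℝ⁻.
x=-1.51: |R|=0.0359
R=−1: 1+5/8x = −1+3/8x ⇒ -1/4x=2 ⇒ x=2/(-1/4)=-8.0000
Confirm numerically:
  x=-7.831: |R|=0.98927 <1
  x=-7.739: |R|=0.98328 <1
  x=-5.809: |R|=0.82766 <1
  x=-3.628: |R|=0.53696 <1
  x=-8.405: |R|=1.02439 >1
  x=-8.076: |R|=1.00472 >1
Interval (-8.0000, 0).

(-8.0000, 0).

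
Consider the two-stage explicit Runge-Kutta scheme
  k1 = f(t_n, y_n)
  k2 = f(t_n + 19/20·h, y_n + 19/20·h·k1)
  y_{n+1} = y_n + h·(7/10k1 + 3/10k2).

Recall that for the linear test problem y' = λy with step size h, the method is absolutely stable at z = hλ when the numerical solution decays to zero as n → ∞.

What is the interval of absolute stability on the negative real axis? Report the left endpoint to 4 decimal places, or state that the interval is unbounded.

On y'=λy, z=hλ:
  k1=λy_n ⇒ h·k1=z·y_n;  k2=λ(1+19/20z)y_n ⇒ h·k2=z(1+19/20z)y_n
  y_{n+1}/y_n = 1 + 7/10z + 3/10z(1+19/20z) = 1 + z + 57/200z²
  ⇒ R(z) = 1 + z + 57/200z².

Solve |R(x)|<1 on ℝ⁻.
x=-0.78: |R|=0.3934
R=1: x+57/200x²=0 ⇒ x=−200/57=-3.5088; min R=1−1/(4·57/200)=0.1228>−1
Confirm numerically:
  x=-2.866: |R|=0.47498 <1
  x=-2.338: |R|=0.21988 <1
  x=-1.414: |R|=0.15583 <1
  x=-4.020: |R|=1.58571 >1
  x=-3.814: |R|=1.33178 >1
Interval (-3.5088, 0).

z∈(-3.5088,0).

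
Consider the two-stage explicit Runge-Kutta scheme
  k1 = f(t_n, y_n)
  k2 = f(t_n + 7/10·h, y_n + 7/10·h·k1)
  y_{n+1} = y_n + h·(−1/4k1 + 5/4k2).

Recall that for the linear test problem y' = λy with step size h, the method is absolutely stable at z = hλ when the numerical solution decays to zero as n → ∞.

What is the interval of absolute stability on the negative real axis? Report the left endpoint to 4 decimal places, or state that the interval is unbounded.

Test eqn y'=λy, z=hλ:
  k1=λy_n ⇒ h·k1=z·y_n;  k2=λ(1+7/10z)y_n ⇒ h·k2=z(1+7/10z)y_n
  y_{n+1}/y_n = 1 − 1/4z + 5/4z(1+7/10z) = 1 + z + 7/8z²
  so R(z) = 1 + z + 7/8z².

Need |R(x)|<1, x<0.
x=-1.04: |R|=0.9064
R=1: x+7/8x²=0 ⇒ x=−8/7=-1.1429; min R=1−1/(4·7/8)=0.7143>−1
Confirm numerically:
  x=-0.797: |R|=0.75881 <1
  x=-0.683: |R|=0.72518 <1
  x=-0.607: |R|=0.71539 <1
  x=-1.740: |R|=1.90915 >1
  x=-1.407: |R|=1.32519 >1
So |R|<1 on (-1.1429, 0).

(-1.1429, 0).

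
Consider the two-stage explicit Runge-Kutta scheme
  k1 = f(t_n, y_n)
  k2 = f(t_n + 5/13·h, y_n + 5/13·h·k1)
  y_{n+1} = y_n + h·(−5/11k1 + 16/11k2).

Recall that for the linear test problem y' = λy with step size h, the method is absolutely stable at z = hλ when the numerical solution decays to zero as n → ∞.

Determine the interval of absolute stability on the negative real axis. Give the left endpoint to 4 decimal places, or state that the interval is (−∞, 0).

(-1.7875, 0).

On y'=λy, z=hλ:
  k1=λy_n ⇒ h·k1=z·y_n;  k2=λ(1+5/13z)y_n ⇒ h·k2=z(1+5/13z)y_n
  y_{n+1}/y_n = 1 − 5/11z + 16/11z(1+5/13z) = 1 + z + 80/143z²
  ⇒ R(z) = 1 + z + 80/143z².

Need |R(x)|<1, x<0.
x=-1.11: |R|=0.5793
R=1: x+80/143x²=0 ⇒ x=−143/80=-1.7875; min R=1−1/(4·80/143)=0.5531>−1
Confirm numerically:
  x=-1.424: |R|=0.71042 <1
  x=-1.326: |R|=0.65765 <1
  x=-1.128: |R|=0.58382 <1
  x=-2.317: |R|=1.68635 >1
  x=-1.872: |R|=1.08849 >1
  x=-1.824: |R|=1.03725 >1
So |R|<1 on (-1.7875, 0).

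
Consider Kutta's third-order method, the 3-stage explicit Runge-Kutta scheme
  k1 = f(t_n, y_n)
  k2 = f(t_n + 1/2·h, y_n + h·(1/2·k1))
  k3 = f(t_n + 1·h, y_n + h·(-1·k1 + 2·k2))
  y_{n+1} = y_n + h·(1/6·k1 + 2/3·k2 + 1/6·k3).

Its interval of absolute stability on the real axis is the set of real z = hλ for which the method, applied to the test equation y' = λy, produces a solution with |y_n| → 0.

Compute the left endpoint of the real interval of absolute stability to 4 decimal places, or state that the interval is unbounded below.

z* = -2.5127.

On y'=λy, z=hλ:
  order 3, 3-stage ⇒ R(z)=1+z+z^2/2+z^3/6
  (e.g. R(-1.53)=0.04352, |R|=0.04352)

Need |R(x)|<1, x<0.
x=-1.53: |R|=0.0435
|R(-2.07)|=0.4058 |R(-1.56)|=0.0241 |R(-0.81)|=0.4295
Bisect:
  x_lo=-2.9787 |R|=1.9473  x_hi=-0.3999 |R|=0.6694
  mid=-1.68932 |R|=0.06592 →hi
  mid=-2.33403 |R|=0.72936 →hi
  mid=-2.65638 |R|=1.25227 →lo
  mid=-2.49521 |R|=0.97139 →hi
  mid=-2.57579 |R|=1.10671 →lo
  mid=-2.53550 |R|=1.03781 →lo
  mid=-2.51535 |R|=1.00429 →lo
  ...
  [-2.51283,-2.51268] ⇒ x*=-2.5127
Interval (-2.5127, 0).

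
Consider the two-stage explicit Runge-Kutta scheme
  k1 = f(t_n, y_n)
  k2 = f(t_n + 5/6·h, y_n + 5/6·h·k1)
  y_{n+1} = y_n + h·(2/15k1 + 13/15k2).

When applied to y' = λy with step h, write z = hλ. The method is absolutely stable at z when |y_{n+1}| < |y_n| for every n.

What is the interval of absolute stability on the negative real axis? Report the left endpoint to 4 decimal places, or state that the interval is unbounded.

Set f=λy, z=hλ:
  k1=λy_n ⇒ h·k1=z·y_n;  k2=λ(1+5/6z)y_n ⇒ h·k2=z(1+5/6z)y_n
  y_{n+1}/y_n = 1 + 2/15z + 13/15z(1+5/6z) = 1 + z + 13/18z²
  ⇒ R(z) = 1 + z + 13/18z².

Need |R(x)|<1, x<0.
x=-1.08: |R|=0.7624
R=1: x+13/18x²=0 ⇒ x=−18/13=-1.3846; min R=1−1/(4·13/18)=0.6538>−1
Confirm numerically:
  x=-1.128: |R|=0.79094 <1
  x=-0.826: |R|=0.66675 <1
  x=-0.564: |R|=0.66574 <1
  x=-1.622: |R|=1.27808 >1
  x=-1.620: |R|=1.27540 >1
  x=-1.582: |R|=1.22552 >1
Stable set (-1.3846, 0).

(-1.3846, 0).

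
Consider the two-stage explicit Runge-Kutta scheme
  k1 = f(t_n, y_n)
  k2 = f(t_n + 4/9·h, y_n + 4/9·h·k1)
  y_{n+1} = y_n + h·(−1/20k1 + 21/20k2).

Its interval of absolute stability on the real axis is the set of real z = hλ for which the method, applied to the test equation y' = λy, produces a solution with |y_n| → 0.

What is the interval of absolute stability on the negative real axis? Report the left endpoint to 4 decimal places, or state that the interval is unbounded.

(-2.1429, 0).

With y'=λy (z=hλ):
  k1=λy_n ⇒ h·k1=z·y_n;  k2=λ(1+4/9z)y_n ⇒ h·k2=z(1+4/9z)y_n
  y_{n+1}/y_n = 1 − 1/20z + 21/20z(1+4/9z) = 1 + z + 7/15z²
  R(z) = 1 + z + 7/15z².

Find x<0 with |R(x)|<1.
x=-0.53: |R|=0.6011
R=1: x+7/15x²=0 ⇒ x=−15/7=-2.1429; min R=1−1/(4·7/15)=0.4643>−1
Confirm numerically:
  x=-2.106: |R|=0.96378 <1
  x=-1.919: |R|=0.79953 <1
  x=-1.035: |R|=0.46491 <1
  x=-0.906: |R|=0.47706 <1
  x=-2.684: |R|=1.67780 >1
  x=-2.248: |R|=1.11030 >1
Stable set (-2.1429, 0).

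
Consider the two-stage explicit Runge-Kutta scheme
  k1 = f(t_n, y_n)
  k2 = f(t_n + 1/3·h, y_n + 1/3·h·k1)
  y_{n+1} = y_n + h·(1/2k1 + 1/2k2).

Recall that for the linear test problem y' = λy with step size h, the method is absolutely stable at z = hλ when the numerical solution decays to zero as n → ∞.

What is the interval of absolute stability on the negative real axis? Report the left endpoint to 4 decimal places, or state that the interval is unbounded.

Set f=λy, z=hλ:
  k1=λy_n ⇒ h·k1=z·y_n;  k2=λ(1+1/3z)y_n ⇒ h·k2=z(1+1/3z)y_n
  y_{n+1}/y_n = 1 + 1/2z + 1/2z(1+1/3z) = 1 + z + 1/6z²
  ⇒ R(z) = 1 + z + 1/6z².

Solve |R(x)|<1 on ℝ⁻.
x=-1.31: |R|=0.0240
R=1: x+1/6x²=0 ⇒ x=−6=-6.0000; min R=1−1/(4·1/6)=-0.5000>−1
Confirm numerically:
  x=-5.815: |R|=0.82070 <1
  x=-4.642: |R|=0.05064 <1
  x=-3.388: |R|=0.47491 <1
  x=-3.212: |R|=0.49251 <1
  x=-6.136: |R|=1.13908 >1
  x=-6.086: |R|=1.08723 >1
So |R|<1 on (-6.0000, 0).

(-6.0000, 0).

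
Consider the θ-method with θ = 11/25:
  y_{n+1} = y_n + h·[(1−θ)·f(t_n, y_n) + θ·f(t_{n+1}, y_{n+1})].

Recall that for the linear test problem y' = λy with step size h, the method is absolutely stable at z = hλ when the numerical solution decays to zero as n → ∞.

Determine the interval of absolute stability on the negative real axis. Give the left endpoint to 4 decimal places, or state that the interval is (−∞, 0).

(-16.6667, 0).

On y'=λy, z=hλ:
  y_{n+1} = y_n + z·[14/25·y_n + 11/25·y_{n+1}] ⇒ (1 − 11/25z)y_{n+1} = (1 + 14/25z)y_n
  Hence R(z) = (1 + 14/25z)/(1 − 11/25z).

Solve |R(x)|<1 on ℝ⁻.
x=-0.47: |R|=0.6105
R=−1: 1+14/25x = −1+11/25x ⇒ -3/25x=2 ⇒ x=2/(-3/25)=-16.6667
Confirm numerically:
  x=-13.538: |R|=0.94603 <1
  x=-9.176: |R|=0.82156 <1
  x=-8.549: |R|=0.79542 <1
  x=-17.114: |R|=1.00629 >1
  x=-17.041: |R|=1.00529 >1
  x=-16.945: |R|=1.00395 >1
So |R|<1 on (-16.6667, 0).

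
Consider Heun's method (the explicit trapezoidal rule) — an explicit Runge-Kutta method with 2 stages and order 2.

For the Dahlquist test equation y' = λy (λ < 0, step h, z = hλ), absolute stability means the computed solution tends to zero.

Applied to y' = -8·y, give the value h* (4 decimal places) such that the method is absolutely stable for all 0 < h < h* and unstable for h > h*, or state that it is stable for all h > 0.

Set f=λy, z=hλ:
  order 2, 2-stage ⇒ R(z)=1+z+z^2/2
  (e.g. R(-1.66)=0.71780, |R|=0.71780)

Solve |R(x)|<1 on ℝ⁻.
x=-1.66: |R|=0.7178
|R(-2.26)|=1.2938 |R(-1.18)|=0.5162 |R(-0.88)|=0.5072
Bisect:
  x_lo=-2.3697 |R|=1.4381  x_hi=-0.1266 |R|=0.8814
  mid=-1.24815 |R|=0.53079 →hi
  mid=-1.80893 |R|=0.82718 →hi
  mid=-2.08932 |R|=1.09331 →lo
  mid=-1.94912 |R|=0.95042 →hi
  mid=-2.01922 |R|=1.01941 →lo
  mid=-1.98417 |R|=0.98430 →hi
  mid=-2.00170 |R|=1.00170 →lo
  ...
  [-2.00005,-1.99992] ⇒ x*=-2.0000
Interval (-2.0000, 0).

(-2.0000,0); λ=-8 ⇒ h* = 0.2500.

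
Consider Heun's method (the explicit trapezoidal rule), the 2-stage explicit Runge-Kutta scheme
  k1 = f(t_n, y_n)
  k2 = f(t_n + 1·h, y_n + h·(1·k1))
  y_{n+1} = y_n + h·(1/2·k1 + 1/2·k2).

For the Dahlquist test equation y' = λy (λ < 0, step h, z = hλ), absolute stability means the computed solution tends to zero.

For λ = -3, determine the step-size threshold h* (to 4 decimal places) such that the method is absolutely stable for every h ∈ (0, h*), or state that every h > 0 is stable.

Set f=λy, z=hλ:
  order 2, 2-stage ⇒ R(z)=1+z+z^2/2
  (e.g. R(-0.66)=0.55780, |R|=0.55780)

Need |R(x)|<1, x<0.
x=-0.66: |R|=0.5578
|R(-2.38)|=1.4522 |R(-1.17)|=0.5144 |R(-1.06)|=0.5018
Bisect:
  x_lo=-2.5953 |R|=1.7726  x_hi=-0.3274 |R|=0.7262
  mid=-1.46137 |R|=0.60643 →hi
  mid=-2.02836 |R|=1.02876 →lo
  mid=-1.74486 |R|=0.77741 →hi
  mid=-1.88661 |R|=0.89304 →hi
  mid=-1.95749 |R|=0.95839 →hi
  mid=-1.99292 |R|=0.99295 →hi
  mid=-2.01064 |R|=1.01070 →lo
  mid=-2.00178 |R|=1.00178 →lo
  mid=-1.99735 |R|=0.99736 →hi
  mid=-1.99957 |R|=0.99957 →hi
  ...
  [-2.00012,-1.99998] ⇒ x*=-2.0000
Interval (-2.0000, 0).

(-2.0000,0); λ=-3 ⇒ h* = 0.6667.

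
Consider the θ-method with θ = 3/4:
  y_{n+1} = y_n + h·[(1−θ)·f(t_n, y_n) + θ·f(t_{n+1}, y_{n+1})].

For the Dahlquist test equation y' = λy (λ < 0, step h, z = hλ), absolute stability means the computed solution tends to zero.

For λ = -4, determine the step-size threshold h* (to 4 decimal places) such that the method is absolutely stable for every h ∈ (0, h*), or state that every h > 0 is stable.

unbounded; (−∞, 0). Any h>0 works for λ=-4.

Test eqn y'=λy, z=hλ:
  y_{n+1} = y_n + z·[1/4·y_n + 3/4·y_{n+1}] ⇒ (1 − 3/4z)y_{n+1} = (1 + 1/4z)y_n
  ⇒ R(z) = (1 + 1/4z)/(1 − 3/4z).

Need |R(x)|<1, x<0.
x=-1.53: |R|=0.2875
x=-2: |R|=0.2000
x=-10: |R|=0.1765
x=-100: |R|=0.3158
θ=3/4≥1/2 ⇒ |1+1/4x|<|1−3/4x| ∀x<0 ⇒ interval (−∞,0).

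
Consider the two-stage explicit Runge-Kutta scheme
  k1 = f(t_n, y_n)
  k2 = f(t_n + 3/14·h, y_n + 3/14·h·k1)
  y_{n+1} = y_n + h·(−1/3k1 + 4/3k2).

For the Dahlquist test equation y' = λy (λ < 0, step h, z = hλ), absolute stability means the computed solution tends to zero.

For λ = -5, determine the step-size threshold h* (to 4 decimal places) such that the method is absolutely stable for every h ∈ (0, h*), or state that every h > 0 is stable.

(-3.5000,0); λ=-5 ⇒ h* = (7/2)/5 = 0.7000.

With y'=λy (z=hλ):
  k1=λy_n ⇒ h·k1=z·y_n;  k2=λ(1+3/14z)y_n ⇒ h·k2=z(1+3/14z)y_n
  y_{n+1}/y_n = 1 − 1/3z + 4/3z(1+3/14z) = 1 + z + 2/7z²
  R(z) = 1 + z + 2/7z².

Solve |R(x)|<1 on ℝ⁻.
x=-1.39: |R|=0.1620
R=1: x+2/7x²=0 ⇒ x=−7/2=-3.5000; min R=1−1/(4·2/7)=0.1250>−1
Confirm numerically:
  x=-3.447: |R|=0.94780 <1
  x=-2.187: |R|=0.17956 <1
  x=-1.905: |R|=0.13186 <1
  x=-4.079: |R|=1.67478 >1
  x=-3.901: |R|=1.44694 >1
Stable set (-3.5000, 0).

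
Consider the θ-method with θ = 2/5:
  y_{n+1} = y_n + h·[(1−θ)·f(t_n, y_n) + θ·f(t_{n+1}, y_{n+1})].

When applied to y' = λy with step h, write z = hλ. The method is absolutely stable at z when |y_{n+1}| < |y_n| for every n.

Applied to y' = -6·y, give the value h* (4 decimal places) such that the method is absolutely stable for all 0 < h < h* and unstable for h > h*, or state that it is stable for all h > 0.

Set f=λy, z=hλ:
  y_{n+1} = y_n + z·[3/5·y_n + 2/5·y_{n+1}] ⇒ (1 − 2/5z)y_{n+1} = (1 + 3/5z)y_n
  so R(z) = (1 + 3/5z)/(1 − 2/5z).

Solve |R(x)|<1 on ℝ⁻.
x=-1.33: |R|=0.1319
R=−1: 1+3/5x = −1+2/5x ⇒ -1/5x=2 ⇒ x=2/(-1/5)=-10.0000
Confirm numerically:
  x=-9.496: |R|=0.97899 <1
  x=-5.801: |R|=0.74708 <1
  x=-5.631: |R|=0.73134 <1
  x=-5.419: |R|=0.71076 <1
  x=-10.446: |R|=1.01723 >1
  x=-10.307: |R|=1.01199 >1
  x=-10.182: |R|=1.00718 >1
Stable set (-10.0000, 0).

(-10.0000,0); λ=-6 ⇒ h* = (10)/6 = 1.6667.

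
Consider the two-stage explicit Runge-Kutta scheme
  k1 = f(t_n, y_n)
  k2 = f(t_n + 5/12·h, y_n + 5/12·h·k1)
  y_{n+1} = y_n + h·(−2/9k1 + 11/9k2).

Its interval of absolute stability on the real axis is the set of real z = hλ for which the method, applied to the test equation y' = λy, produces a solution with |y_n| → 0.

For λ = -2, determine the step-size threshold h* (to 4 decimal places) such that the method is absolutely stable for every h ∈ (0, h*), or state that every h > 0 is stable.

(-1.9636,0); λ=-2 ⇒ h* = (108/55)/2 = 0.9818.

On y'=λy, z=hλ:
  k1=λy_n ⇒ h·k1=z·y_n;  k2=λ(1+5/12z)y_n ⇒ h·k2=z(1+5/12z)y_n
  y_{n+1}/y_n = 1 − 2/9z + 11/9z(1+5/12z) = 1 + z + 55/108z²
  so R(z) = 1 + z + 55/108z².

Solve |R(x)|<1 on ℝ⁻.
x=-1.29: |R|=0.5575
R=1: x+55/108x²=0 ⇒ x=−108/55=-1.9636; min R=1−1/(4·55/108)=0.5091>−1
Confirm numerically:
  x=-1.849: |R|=0.89206 <1
  x=-1.323: |R|=0.56837 <1
  x=-0.947: |R|=0.50971 <1
  x=-0.904: |R|=0.51217 <1
  x=-2.178: |R|=1.23777 >1
  x=-2.048: |R|=1.08799 >1
Stable set (-1.9636, 0).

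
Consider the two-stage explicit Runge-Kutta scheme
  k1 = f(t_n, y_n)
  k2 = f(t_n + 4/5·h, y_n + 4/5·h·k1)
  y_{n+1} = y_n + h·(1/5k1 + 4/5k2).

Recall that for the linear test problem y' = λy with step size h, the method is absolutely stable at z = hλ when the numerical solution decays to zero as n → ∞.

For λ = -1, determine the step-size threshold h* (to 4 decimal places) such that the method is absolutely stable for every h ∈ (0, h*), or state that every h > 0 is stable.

With y'=λy (z=hλ):
  k1=λy_n ⇒ h·k1=z·y_n;  k2=λ(1+4/5z)y_n ⇒ h·k2=z(1+4/5z)y_n
  y_{n+1}/y_n = 1 + 1/5z + 4/5z(1+4/5z) = 1 + z + 16/25z²
  R(z) = 1 + z + 16/25z².

Find x<0 with |R(x)|<1.
x=-0.56: |R|=0.6407
R=1: x+16/25x²=0 ⇒ x=−25/16=-1.5625; min R=1−1/(4·16/25)=0.6094>−1
Confirm numerically:
  x=-1.239: |R|=0.74348 <1
  x=-1.207: |R|=0.72538 <1
  x=-0.894: |R|=0.61751 <1
  x=-2.102: |R|=1.72578 >1
  x=-1.836: |R|=1.32137 >1
  x=-1.764: |R|=1.22749 >1
Interval (-1.5625, 0).

(-1.5625,0); λ=-1 ⇒ h* = (25/16)/1 = 1.5625.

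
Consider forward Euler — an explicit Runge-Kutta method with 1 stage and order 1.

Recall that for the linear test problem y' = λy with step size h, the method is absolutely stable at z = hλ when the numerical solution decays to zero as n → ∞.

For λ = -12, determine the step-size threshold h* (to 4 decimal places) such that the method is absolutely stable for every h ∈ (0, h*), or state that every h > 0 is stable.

(-2.0000,0); λ=-12 ⇒ h* = 0.1667.

With y'=λy (z=hλ):
  order 1, 1-stage ⇒ R(z)=1+z
  (e.g. R(-1.29)=-0.29000, |R|=0.29000)

Boundary: |R(x)|=1, x<0.
x=-1.29: |R|=0.2900
|R(-1.9)|=0.9000 |R(-1.45)|=0.4500 |R(-0.97)|=0.0300
Bisect:
  x_lo=-2.6507 |R|=1.6507  x_hi=-0.1900 |R|=0.8100
  mid=-1.42038 |R|=0.42038 →hi
  mid=-2.03556 |R|=1.03556 →lo
  mid=-1.72797 |R|=0.72797 →hi
  mid=-1.88176 |R|=0.88176 →hi
  mid=-1.95866 |R|=0.95866 →hi
  mid=-1.99711 |R|=0.99711 →hi
  mid=-2.01633 |R|=1.01633 →lo
  mid=-2.00672 |R|=1.00672 →lo
  ...
  [-2.00011,-1.99996] ⇒ x*=-2.0000
So |R|<1 on (-2.0000, 0).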